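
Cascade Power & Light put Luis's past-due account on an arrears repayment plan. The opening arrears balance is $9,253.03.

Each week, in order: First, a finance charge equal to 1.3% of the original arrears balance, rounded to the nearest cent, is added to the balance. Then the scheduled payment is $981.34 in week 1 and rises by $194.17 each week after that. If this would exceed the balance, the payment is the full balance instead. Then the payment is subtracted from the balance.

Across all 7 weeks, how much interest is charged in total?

Week 1: opening $9,253.03; interest $120.29 → $9,373.32; payment $981.34; balance $8,391.98
Week 2: opening $8,391.98; interest $120.29 → $8,512.27; payment $1,175.51; balance $7,336.76
Week 3: opening $7,336.76; interest $120.29 → $7,457.05; payment $1,369.68; balance $6,087.37
Week 4: opening $6,087.37; interest $120.29 → $6,207.66; payment $1,563.85; balance $4,643.81
Week 5: opening $4,643.81; interest $120.29 → $4,764.10; payment $1,758.02; balance $3,006.08
Week 6: opening $3,006.08; interest $120.29 → $3,126.37; payment $1,952.19; balance $1,174.18
Week 7: opening $1,174.18; interest $120.29 → $1,294.47; payment $1,294.47; balance $0.00
Total interest: $120.29 + $120.29 + $120.29 + $120.29 + $120.29 + $120.29 + $120.29 = $842.03

$842.03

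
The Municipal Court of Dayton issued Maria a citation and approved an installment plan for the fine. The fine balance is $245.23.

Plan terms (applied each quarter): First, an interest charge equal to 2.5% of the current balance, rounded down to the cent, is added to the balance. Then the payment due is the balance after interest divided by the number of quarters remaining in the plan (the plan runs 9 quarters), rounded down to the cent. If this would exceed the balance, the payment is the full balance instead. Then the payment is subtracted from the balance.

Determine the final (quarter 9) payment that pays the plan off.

Quarter 1: opening $245.23; interest $6.13 → $251.36; payment $27.92; balance $223.44
Quarter 2: opening $223.44; interest $5.58 → $229.02; payment $28.62; balance $200.40
Quarter 3: opening $200.40; interest $5.01 → $205.41; payment $29.34; balance $176.07
Quarter 4: opening $176.07; interest $4.40 → $180.47; payment $30.07; balance $150.40
Quarter 5: opening $150.40; interest $3.76 → $154.16; payment $30.83; balance $123.33
Quarter 6: opening $123.33; interest $3.08 → $126.41; payment $31.60; balance $94.81
Quarter 7: opening $94.81; interest $2.37 → $97.18; payment $32.39; balance $64.79
Quarter 8: opening $64.79; interest $1.61 → $66.40; payment $33.20; balance $33.20
Quarter 9: opening $33.20; interest $0.83 → $34.03; payment $34.03; balance $0.00

$34.03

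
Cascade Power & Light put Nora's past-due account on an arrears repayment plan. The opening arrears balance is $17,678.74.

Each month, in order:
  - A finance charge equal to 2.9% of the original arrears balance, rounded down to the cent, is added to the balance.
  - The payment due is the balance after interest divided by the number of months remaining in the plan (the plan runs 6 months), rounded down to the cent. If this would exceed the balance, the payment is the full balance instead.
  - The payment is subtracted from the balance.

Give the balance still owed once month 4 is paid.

$6,867.01

Month 1: $17,678.74 +$512.68 interest = $18,191.42; pay $3,031.90 → $15,159.52
Month 2: $15,159.52 +$512.68 interest = $15,672.20; pay $3,134.44 → $12,537.76
Month 3: $12,537.76 +$512.68 interest = $13,050.44; pay $3,262.61 → $9,787.83
Month 4: $9,787.83 +$512.68 interest = $10,300.51; pay $3,433.50 → $6,867.01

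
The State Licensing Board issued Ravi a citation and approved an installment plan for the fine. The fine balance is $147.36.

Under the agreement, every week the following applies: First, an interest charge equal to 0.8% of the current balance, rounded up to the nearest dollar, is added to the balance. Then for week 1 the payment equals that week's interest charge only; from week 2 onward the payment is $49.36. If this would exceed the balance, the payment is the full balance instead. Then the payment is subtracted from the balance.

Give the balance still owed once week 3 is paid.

Week 1: opening $147.36; interest $2.00 → $149.36; payment $2.00; balance $147.36
Week 2: opening $147.36; interest $2.00 → $149.36; payment $49.36; balance $100.00
Week 3: opening $100.00; interest $1.00 → $101.00; payment $49.36; balance $51.64

$51.64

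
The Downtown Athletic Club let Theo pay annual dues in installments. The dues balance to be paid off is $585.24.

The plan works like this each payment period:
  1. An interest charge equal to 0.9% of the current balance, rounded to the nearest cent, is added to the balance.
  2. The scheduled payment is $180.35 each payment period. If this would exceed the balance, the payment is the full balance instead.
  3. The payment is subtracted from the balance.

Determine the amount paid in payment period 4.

$55.75

Payment period 1: $585.24 +$5.27 interest = $590.51; pay $180.35 → $410.16
Payment period 2: $410.16 +$3.69 interest = $413.85; pay $180.35 → $233.50
Payment period 3: $233.50 +$2.10 interest = $235.60; pay $180.35 → $55.25
Payment period 4: $55.25 +$0.50 interest = $55.75; pay $55.75 → $0.00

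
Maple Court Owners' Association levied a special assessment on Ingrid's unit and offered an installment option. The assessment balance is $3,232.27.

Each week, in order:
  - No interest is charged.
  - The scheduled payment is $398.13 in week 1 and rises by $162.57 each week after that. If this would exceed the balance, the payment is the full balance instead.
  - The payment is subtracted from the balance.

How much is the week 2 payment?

Week 1: opening $3,232.27; payment $398.13; balance $2,834.14
Week 2: opening $2,834.14; payment $560.70; balance $2,273.44

$560.70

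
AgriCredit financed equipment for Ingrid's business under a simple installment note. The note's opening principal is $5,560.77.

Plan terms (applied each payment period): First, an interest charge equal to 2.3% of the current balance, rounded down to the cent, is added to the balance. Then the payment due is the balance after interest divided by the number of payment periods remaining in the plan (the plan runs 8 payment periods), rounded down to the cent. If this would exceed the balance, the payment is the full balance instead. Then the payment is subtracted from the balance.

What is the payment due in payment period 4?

Payment period 1: $5,560.77 +$127.89 interest = $5,688.66; pay $711.08 → $4,977.58
Payment period 2: $4,977.58 +$114.48 interest = $5,092.06; pay $727.43 → $4,364.63
Payment period 3: $4,364.63 +$100.38 interest = $4,465.01; pay $744.16 → $3,720.85
Payment period 4: $3,720.85 +$85.57 interest = $3,806.42; pay $761.28 → $3,045.14

$761.28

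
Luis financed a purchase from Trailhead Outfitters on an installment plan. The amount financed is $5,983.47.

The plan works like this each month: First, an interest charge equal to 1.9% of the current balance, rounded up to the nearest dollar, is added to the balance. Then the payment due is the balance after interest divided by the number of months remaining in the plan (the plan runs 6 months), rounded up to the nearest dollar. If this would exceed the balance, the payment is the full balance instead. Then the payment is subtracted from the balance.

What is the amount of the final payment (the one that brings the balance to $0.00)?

Month 1: $5,983.47 +$114.00 interest = $6,097.47; pay $1,017.00 → $5,080.47
Month 2: $5,080.47 +$97.00 interest = $5,177.47; pay $1,036.00 → $4,141.47
Month 3: $4,141.47 +$79.00 interest = $4,220.47; pay $1,056.00 → $3,164.47
Month 4: $3,164.47 +$61.00 interest = $3,225.47; pay $1,076.00 → $2,149.47
Month 5: $2,149.47 +$41.00 interest = $2,190.47; pay $1,096.00 → $1,094.47
Month 6: $1,094.47 +$21.00 interest = $1,115.47; pay $1,115.47 → $0.00

$1,115.47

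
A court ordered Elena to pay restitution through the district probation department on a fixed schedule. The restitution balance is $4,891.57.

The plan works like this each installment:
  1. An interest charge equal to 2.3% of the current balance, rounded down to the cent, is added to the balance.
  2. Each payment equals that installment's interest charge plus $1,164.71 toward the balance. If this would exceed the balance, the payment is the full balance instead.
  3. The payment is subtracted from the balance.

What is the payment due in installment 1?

Installment 1: opening $4,891.57; interest $112.50 → $5,004.07; payment $1,277.21; balance $3,726.86

$1,277.21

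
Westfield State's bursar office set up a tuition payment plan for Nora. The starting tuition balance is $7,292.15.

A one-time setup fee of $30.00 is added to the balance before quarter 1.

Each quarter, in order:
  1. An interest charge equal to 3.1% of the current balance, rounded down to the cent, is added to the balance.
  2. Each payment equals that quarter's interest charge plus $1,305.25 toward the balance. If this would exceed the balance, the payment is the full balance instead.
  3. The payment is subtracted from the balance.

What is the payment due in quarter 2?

# | Opening | Interest | Payment | End bal
1 | $7,322.15 | $226.98 | $1,532.23 | $6,016.90
2 | $6,016.90 | $186.52 | $1,491.77 | $4,711.65

$1,491.77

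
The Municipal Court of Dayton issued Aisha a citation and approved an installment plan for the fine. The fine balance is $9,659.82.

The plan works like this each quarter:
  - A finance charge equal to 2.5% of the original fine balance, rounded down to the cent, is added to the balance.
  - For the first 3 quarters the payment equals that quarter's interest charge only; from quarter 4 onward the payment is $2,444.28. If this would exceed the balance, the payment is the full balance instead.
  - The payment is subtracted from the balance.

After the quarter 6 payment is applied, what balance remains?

$3,051.45

Quarter 1: opening $9,659.82; interest $241.49 → $9,901.31; payment $241.49; balance $9,659.82
Quarter 2: opening $9,659.82; interest $241.49 → $9,901.31; payment $241.49; balance $9,659.82
Quarter 3: opening $9,659.82; interest $241.49 → $9,901.31; payment $241.49; balance $9,659.82
Quarter 4: opening $9,659.82; interest $241.49 → $9,901.31; payment $2,444.28; balance $7,457.03
Quarter 5: opening $7,457.03; interest $241.49 → $7,698.52; payment $2,444.28; balance $5,254.24
Quarter 6: opening $5,254.24; interest $241.49 → $5,495.73; payment $2,444.28; balance $3,051.45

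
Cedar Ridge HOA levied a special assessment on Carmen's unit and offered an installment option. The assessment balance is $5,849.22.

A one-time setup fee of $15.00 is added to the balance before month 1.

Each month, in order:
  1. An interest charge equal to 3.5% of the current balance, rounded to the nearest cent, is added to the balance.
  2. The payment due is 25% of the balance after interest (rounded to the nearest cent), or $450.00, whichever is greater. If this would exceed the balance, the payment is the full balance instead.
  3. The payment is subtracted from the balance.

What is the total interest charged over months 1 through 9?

$805.86

Month 1: opening $5,864.22; interest $205.25 → $6,069.47; payment $1,517.37; balance $4,552.10
Month 2: opening $4,552.10; interest $159.32 → $4,711.42; payment $1,177.86; balance $3,533.56
Month 3: opening $3,533.56; interest $123.67 → $3,657.23; payment $914.31; balance $2,742.92
Month 4: opening $2,742.92; interest $96.00 → $2,838.92; payment $709.73; balance $2,129.19
Month 5: opening $2,129.19; interest $74.52 → $2,203.71; payment $550.93; balance $1,652.78
Month 6: opening $1,652.78; interest $57.85 → $1,710.63; payment $450.00; balance $1,260.63
Month 7: opening $1,260.63; interest $44.12 → $1,304.75; payment $450.00; balance $854.75
Month 8: opening $854.75; interest $29.92 → $884.67; payment $450.00; balance $434.67
Month 9: opening $434.67; interest $15.21 → $449.88; payment $449.88; balance $0.00
Total interest: $205.25 + $159.32 + $123.67 + $96.00 + $74.52 + $57.85 + $44.12 + $29.92 + $15.21 = $805.86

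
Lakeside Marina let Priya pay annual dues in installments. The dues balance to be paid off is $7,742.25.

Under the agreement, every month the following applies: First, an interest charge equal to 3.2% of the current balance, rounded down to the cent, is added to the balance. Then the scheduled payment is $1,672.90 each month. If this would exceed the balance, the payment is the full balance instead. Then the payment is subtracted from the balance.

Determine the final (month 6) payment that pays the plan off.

$150.26

Month 1: $7,742.25 +$247.75 interest = $7,990.00; pay $1,672.90 → $6,317.10
Month 2: $6,317.10 +$202.14 interest = $6,519.24; pay $1,672.90 → $4,846.34
Month 3: $4,846.34 +$155.08 interest = $5,001.42; pay $1,672.90 → $3,328.52
Month 4: $3,328.52 +$106.51 interest = $3,435.03; pay $1,672.90 → $1,762.13
Month 5: $1,762.13 +$56.38 interest = $1,818.51; pay $1,672.90 → $145.61
Month 6: $145.61 +$4.65 interest = $150.26; pay $150.26 → $0.00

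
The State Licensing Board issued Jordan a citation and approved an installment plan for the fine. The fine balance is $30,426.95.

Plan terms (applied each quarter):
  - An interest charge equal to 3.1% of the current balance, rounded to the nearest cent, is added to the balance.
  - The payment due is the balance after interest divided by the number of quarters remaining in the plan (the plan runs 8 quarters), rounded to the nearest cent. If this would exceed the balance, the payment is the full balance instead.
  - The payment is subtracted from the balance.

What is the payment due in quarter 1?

$3,921.27

Quarter 1: opening $30,426.95; interest $943.24 → $31,370.19; payment $3,921.27; balance $27,448.92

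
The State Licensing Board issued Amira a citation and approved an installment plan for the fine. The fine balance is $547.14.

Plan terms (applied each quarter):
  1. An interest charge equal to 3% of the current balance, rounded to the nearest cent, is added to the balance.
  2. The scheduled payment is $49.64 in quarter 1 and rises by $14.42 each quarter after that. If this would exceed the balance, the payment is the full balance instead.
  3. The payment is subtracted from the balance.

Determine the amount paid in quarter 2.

$64.06

# | Opening | Interest | Payment | End bal
1 | $547.14 | $16.41 | $49.64 | $513.91
2 | $513.91 | $15.42 | $64.06 | $465.27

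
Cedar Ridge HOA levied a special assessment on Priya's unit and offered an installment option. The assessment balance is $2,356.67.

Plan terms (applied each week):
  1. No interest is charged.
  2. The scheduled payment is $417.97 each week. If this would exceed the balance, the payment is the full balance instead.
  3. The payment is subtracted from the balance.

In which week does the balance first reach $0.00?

# | Opening | Payment | End bal
1 | $2,356.67 | $417.97 | $1,938.70
2 | $1,938.70 | $417.97 | $1,520.73
3 | $1,520.73 | $417.97 | $1,102.76
4 | $1,102.76 | $417.97 | $684.79
5 | $684.79 | $417.97 | $266.82
6 | $266.82 | $266.82 | $0.00
Balance reaches $0.00 in week 6.

6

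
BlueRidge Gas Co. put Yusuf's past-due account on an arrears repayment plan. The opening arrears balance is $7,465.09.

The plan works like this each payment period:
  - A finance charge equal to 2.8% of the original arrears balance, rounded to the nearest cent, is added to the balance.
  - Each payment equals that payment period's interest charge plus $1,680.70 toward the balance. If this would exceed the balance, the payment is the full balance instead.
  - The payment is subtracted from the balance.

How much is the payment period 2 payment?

$1,889.72

Payment period 1: $7,465.09 +$209.02 interest = $7,674.11; pay $1,889.72 → $5,784.39
Payment period 2: $5,784.39 +$209.02 interest = $5,993.41; pay $1,889.72 → $4,103.69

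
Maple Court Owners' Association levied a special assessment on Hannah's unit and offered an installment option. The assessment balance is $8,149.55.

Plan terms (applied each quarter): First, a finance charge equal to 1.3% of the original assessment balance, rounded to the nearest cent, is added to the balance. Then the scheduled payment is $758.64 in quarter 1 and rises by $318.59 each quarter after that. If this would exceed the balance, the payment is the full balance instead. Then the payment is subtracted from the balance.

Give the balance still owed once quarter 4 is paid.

$3,627.21

Quarter 1: opening $8,149.55; interest $105.94 → $8,255.49; payment $758.64; balance $7,496.85
Quarter 2: opening $7,496.85; interest $105.94 → $7,602.79; payment $1,077.23; balance $6,525.56
Quarter 3: opening $6,525.56; interest $105.94 → $6,631.50; payment $1,395.82; balance $5,235.68
Quarter 4: opening $5,235.68; interest $105.94 → $5,341.62; payment $1,714.41; balance $3,627.21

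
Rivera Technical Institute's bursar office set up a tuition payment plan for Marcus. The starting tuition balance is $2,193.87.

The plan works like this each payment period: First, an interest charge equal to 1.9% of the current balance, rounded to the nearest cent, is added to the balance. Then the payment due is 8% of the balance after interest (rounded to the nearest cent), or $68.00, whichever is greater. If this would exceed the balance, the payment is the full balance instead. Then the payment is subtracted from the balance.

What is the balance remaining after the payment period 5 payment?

$1,588.63

Payment period 1: $2,193.87 +$41.68 interest = $2,235.55; pay $178.84 → $2,056.71
Payment period 2: $2,056.71 +$39.08 interest = $2,095.79; pay $167.66 → $1,928.13
Payment period 3: $1,928.13 +$36.63 interest = $1,964.76; pay $157.18 → $1,807.58
Payment period 4: $1,807.58 +$34.34 interest = $1,841.92; pay $147.35 → $1,694.57
Payment period 5: $1,694.57 +$32.20 interest = $1,726.77; pay $138.14 → $1,588.63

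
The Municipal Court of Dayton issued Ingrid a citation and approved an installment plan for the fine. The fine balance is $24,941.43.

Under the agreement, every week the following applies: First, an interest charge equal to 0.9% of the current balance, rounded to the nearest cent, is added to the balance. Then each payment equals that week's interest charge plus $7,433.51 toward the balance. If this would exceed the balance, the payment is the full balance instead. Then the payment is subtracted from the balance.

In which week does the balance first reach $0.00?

# | Opening | Interest | Payment | End bal
1 | $24,941.43 | $224.47 | $7,657.98 | $17,507.92
2 | $17,507.92 | $157.57 | $7,591.08 | $10,074.41
3 | $10,074.41 | $90.67 | $7,524.18 | $2,640.90
4 | $2,640.90 | $23.77 | $2,664.67 | $0.00
Balance reaches $0.00 in week 4.

4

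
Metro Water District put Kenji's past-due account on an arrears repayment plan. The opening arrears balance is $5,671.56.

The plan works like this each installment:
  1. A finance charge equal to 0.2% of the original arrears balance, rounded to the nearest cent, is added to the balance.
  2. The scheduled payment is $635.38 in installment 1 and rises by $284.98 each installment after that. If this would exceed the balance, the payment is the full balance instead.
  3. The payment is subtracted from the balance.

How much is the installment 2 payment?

# | Opening | Interest | Payment | End bal
1 | $5,671.56 | $11.34 | $635.38 | $5,047.52
2 | $5,047.52 | $11.34 | $920.36 | $4,138.50

$920.36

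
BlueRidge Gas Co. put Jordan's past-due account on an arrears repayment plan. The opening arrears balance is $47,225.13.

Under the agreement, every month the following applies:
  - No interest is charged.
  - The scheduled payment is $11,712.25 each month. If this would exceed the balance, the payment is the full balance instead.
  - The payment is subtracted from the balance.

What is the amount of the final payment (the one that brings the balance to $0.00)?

$376.13

Month 1: opening $47,225.13; payment $11,712.25; balance $35,512.88
Month 2: opening $35,512.88; payment $11,712.25; balance $23,800.63
Month 3: opening $23,800.63; payment $11,712.25; balance $12,088.38
Month 4: opening $12,088.38; payment $11,712.25; balance $376.13
Month 5: opening $376.13; payment $376.13; balance $0.00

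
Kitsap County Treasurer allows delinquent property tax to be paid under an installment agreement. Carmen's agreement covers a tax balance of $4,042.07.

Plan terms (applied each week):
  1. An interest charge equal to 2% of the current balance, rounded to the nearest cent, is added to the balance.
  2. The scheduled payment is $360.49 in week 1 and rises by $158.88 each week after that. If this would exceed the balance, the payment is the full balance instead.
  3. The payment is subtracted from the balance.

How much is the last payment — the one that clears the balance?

$985.20

Week 1: $4,042.07 +$80.84 interest = $4,122.91; pay $360.49 → $3,762.42
Week 2: $3,762.42 +$75.25 interest = $3,837.67; pay $519.37 → $3,318.30
Week 3: $3,318.30 +$66.37 interest = $3,384.67; pay $678.25 → $2,706.42
Week 4: $2,706.42 +$54.13 interest = $2,760.55; pay $837.13 → $1,923.42
Week 5: $1,923.42 +$38.47 interest = $1,961.89; pay $996.01 → $965.88
Week 6: $965.88 +$19.32 interest = $985.20; pay $985.20 → $0.00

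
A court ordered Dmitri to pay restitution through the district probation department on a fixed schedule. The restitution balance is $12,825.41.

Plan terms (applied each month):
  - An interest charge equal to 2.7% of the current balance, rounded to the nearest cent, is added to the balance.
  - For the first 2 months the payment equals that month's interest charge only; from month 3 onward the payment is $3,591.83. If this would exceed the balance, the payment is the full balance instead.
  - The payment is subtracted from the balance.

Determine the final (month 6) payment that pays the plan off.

Month 1: $12,825.41 +$346.29 interest = $13,171.70; pay $346.29 → $12,825.41
Month 2: $12,825.41 +$346.29 interest = $13,171.70; pay $346.29 → $12,825.41
Month 3: $12,825.41 +$346.29 interest = $13,171.70; pay $3,591.83 → $9,579.87
Month 4: $9,579.87 +$258.66 interest = $9,838.53; pay $3,591.83 → $6,246.70
Month 5: $6,246.70 +$168.66 interest = $6,415.36; pay $3,591.83 → $2,823.53
Month 6: $2,823.53 +$76.24 interest = $2,899.77; pay $2,899.77 → $0.00

$2,899.77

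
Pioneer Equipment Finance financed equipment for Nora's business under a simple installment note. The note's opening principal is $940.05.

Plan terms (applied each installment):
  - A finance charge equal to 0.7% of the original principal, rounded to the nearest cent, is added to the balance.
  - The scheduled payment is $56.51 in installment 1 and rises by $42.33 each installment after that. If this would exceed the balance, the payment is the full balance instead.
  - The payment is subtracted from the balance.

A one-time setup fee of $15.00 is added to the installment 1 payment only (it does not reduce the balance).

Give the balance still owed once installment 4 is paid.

$486.35

Installment 1: opening $940.05; interest $6.58 → $946.63; payment $56.51 (+ $15.00 fee); balance $890.12
Installment 2: opening $890.12; interest $6.58 → $896.70; payment $98.84; balance $797.86
Installment 3: opening $797.86; interest $6.58 → $804.44; payment $141.17; balance $663.27
Installment 4: opening $663.27; interest $6.58 → $669.85; payment $183.50; balance $486.35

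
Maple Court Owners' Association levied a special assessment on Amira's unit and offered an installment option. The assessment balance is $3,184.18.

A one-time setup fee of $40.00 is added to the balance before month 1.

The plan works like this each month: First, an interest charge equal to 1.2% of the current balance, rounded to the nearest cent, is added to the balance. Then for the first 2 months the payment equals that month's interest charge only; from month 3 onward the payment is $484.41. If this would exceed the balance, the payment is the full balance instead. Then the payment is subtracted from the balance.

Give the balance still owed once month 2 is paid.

$3,224.18

Month 1: $3,224.18 +$38.69 interest = $3,262.87; pay $38.69 → $3,224.18
Month 2: $3,224.18 +$38.69 interest = $3,262.87; pay $38.69 → $3,224.18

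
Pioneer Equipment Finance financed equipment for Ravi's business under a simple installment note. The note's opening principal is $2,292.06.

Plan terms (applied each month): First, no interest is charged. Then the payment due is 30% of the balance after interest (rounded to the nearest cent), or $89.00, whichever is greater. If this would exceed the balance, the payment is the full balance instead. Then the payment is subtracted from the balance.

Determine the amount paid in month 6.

$115.57

Month 1: $2,292.06 − $687.62 → $1,604.44
Month 2: $1,604.44 − $481.33 → $1,123.11
Month 3: $1,123.11 − $336.93 → $786.18
Month 4: $786.18 − $235.85 → $550.33
Month 5: $550.33 − $165.10 → $385.23
Month 6: $385.23 − $115.57 → $269.66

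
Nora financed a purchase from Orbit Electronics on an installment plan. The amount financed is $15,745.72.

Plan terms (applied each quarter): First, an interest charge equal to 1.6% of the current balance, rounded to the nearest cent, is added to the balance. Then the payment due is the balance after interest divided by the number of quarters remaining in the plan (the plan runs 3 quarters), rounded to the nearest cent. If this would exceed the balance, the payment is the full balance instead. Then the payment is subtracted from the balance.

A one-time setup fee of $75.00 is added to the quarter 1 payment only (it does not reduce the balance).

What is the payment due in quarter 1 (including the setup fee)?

# | Opening | Interest | Payment | Fee | End bal
1 | $15,745.72 | $251.93 | $5,332.55 | $75.00 | $10,665.10

$5,407.55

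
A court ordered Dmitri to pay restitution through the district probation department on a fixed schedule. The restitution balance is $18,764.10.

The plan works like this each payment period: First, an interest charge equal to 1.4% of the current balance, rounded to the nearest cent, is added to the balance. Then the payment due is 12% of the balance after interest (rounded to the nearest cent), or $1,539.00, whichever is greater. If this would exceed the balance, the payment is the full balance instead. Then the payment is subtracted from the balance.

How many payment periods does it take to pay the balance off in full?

Payment period 1: opening $18,764.10; interest $262.70 → $19,026.80; payment $2,283.22; balance $16,743.58
Payment period 2: opening $16,743.58; interest $234.41 → $16,977.99; payment $2,037.36; balance $14,940.63
Payment period 3: opening $14,940.63; interest $209.17 → $15,149.80; payment $1,817.98; balance $13,331.82
Payment period 4: opening $13,331.82; interest $186.65 → $13,518.47; payment $1,622.22; balance $11,896.25
Payment period 5: opening $11,896.25; interest $166.55 → $12,062.80; payment $1,539.00; balance $10,523.80
Payment period 6: opening $10,523.80; interest $147.33 → $10,671.13; payment $1,539.00; balance $9,132.13
Payment period 7: opening $9,132.13; interest $127.85 → $9,259.98; payment $1,539.00; balance $7,720.98
Payment period 8: opening $7,720.98; interest $108.09 → $7,829.07; payment $1,539.00; balance $6,290.07
Payment period 9: opening $6,290.07; interest $88.06 → $6,378.13; payment $1,539.00; balance $4,839.13
Payment period 10: opening $4,839.13; interest $67.75 → $4,906.88; payment $1,539.00; balance $3,367.88
Payment period 11: opening $3,367.88; interest $47.15 → $3,415.03; payment $1,539.00; balance $1,876.03
Payment period 12: opening $1,876.03; interest $26.26 → $1,902.29; payment $1,539.00; balance $363.29
Payment period 13: opening $363.29; interest $5.09 → $368.38; payment $368.38; balance $0.00
Balance reaches $0.00 in payment period 13.

13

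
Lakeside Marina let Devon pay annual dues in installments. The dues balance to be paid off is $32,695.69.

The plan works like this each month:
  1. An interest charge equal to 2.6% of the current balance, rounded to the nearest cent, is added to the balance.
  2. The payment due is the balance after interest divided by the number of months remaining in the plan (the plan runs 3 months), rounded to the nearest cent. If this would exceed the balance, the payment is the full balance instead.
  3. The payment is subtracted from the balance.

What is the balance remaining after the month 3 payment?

Month 1: $32,695.69 +$850.09 interest = $33,545.78; pay $11,181.93 → $22,363.85
Month 2: $22,363.85 +$581.46 interest = $22,945.31; pay $11,472.66 → $11,472.65
Month 3: $11,472.65 +$298.29 interest = $11,770.94; pay $11,770.94 → $0.00

$0.00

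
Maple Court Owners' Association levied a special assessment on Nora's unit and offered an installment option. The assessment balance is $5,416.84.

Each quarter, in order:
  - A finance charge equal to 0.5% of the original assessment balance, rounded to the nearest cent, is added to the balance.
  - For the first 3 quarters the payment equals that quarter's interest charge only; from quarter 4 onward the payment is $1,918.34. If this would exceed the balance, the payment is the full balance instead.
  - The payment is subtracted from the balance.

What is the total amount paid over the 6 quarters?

$5,579.32

Quarter 1: opening $5,416.84; interest $27.08 → $5,443.92; payment $27.08; balance $5,416.84
Quarter 2: opening $5,416.84; interest $27.08 → $5,443.92; payment $27.08; balance $5,416.84
Quarter 3: opening $5,416.84; interest $27.08 → $5,443.92; payment $27.08; balance $5,416.84
Quarter 4: opening $5,416.84; interest $27.08 → $5,443.92; payment $1,918.34; balance $3,525.58
Quarter 5: opening $3,525.58; interest $27.08 → $3,552.66; payment $1,918.34; balance $1,634.32
Quarter 6: opening $1,634.32; interest $27.08 → $1,661.40; payment $1,661.40; balance $0.00
Total paid: $5,579.32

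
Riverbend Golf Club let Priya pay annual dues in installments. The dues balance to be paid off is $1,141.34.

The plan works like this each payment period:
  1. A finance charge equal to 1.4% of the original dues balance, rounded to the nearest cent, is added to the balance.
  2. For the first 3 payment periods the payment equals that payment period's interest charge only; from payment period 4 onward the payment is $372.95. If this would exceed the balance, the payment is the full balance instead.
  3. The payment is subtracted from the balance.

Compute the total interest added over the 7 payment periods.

# | Opening | Interest | Payment | End bal
1 | $1,141.34 | $15.98 | $15.98 | $1,141.34
2 | $1,141.34 | $15.98 | $15.98 | $1,141.34
3 | $1,141.34 | $15.98 | $15.98 | $1,141.34
4 | $1,141.34 | $15.98 | $372.95 | $784.37
5 | $784.37 | $15.98 | $372.95 | $427.40
6 | $427.40 | $15.98 | $372.95 | $70.43
7 | $70.43 | $15.98 | $86.41 | $0.00
Total interest: $15.98 + $15.98 + $15.98 + $15.98 + $15.98 + $15.98 + $15.98 = $111.86

$111.86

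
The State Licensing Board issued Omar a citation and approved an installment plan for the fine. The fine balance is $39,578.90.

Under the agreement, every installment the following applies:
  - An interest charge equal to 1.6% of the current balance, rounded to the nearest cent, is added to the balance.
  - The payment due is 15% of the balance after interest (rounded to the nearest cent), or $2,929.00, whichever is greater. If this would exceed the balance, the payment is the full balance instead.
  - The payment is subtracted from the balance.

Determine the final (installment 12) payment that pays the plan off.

$2,661.47

Installment 1: $39,578.90 +$633.26 interest = $40,212.16; pay $6,031.82 → $34,180.34
Installment 2: $34,180.34 +$546.89 interest = $34,727.23; pay $5,209.08 → $29,518.15
Installment 3: $29,518.15 +$472.29 interest = $29,990.44; pay $4,498.57 → $25,491.87
Installment 4: $25,491.87 +$407.87 interest = $25,899.74; pay $3,884.96 → $22,014.78
Installment 5: $22,014.78 +$352.24 interest = $22,367.02; pay $3,355.05 → $19,011.97
Installment 6: $19,011.97 +$304.19 interest = $19,316.16; pay $2,929.00 → $16,387.16
Installment 7: $16,387.16 +$262.19 interest = $16,649.35; pay $2,929.00 → $13,720.35
Installment 8: $13,720.35 +$219.53 interest = $13,939.88; pay $2,929.00 → $11,010.88
Installment 9: $11,010.88 +$176.17 interest = $11,187.05; pay $2,929.00 → $8,258.05
Installment 10: $8,258.05 +$132.13 interest = $8,390.18; pay $2,929.00 → $5,461.18
Installment 11: $5,461.18 +$87.38 interest = $5,548.56; pay $2,929.00 → $2,619.56
Installment 12: $2,619.56 +$41.91 interest = $2,661.47; pay $2,661.47 → $0.00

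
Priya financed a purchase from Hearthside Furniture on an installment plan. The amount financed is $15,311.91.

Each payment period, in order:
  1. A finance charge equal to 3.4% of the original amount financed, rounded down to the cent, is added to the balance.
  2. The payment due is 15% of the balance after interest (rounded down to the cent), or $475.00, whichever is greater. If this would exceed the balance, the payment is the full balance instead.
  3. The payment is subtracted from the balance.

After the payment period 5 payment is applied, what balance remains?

Payment period 1: $15,311.91 +$520.60 interest = $15,832.51; pay $2,374.87 → $13,457.64
Payment period 2: $13,457.64 +$520.60 interest = $13,978.24; pay $2,096.73 → $11,881.51
Payment period 3: $11,881.51 +$520.60 interest = $12,402.11; pay $1,860.31 → $10,541.80
Payment period 4: $10,541.80 +$520.60 interest = $11,062.40; pay $1,659.36 → $9,403.04
Payment period 5: $9,403.04 +$520.60 interest = $9,923.64; pay $1,488.54 → $8,435.10

$8,435.10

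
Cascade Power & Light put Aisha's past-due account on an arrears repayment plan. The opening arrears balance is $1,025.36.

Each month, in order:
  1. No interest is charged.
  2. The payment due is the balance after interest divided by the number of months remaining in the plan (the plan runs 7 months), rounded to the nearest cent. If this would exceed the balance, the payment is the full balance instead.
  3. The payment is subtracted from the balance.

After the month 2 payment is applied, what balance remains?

Month 1: opening $1,025.36; payment $146.48; balance $878.88
Month 2: opening $878.88; payment $146.48; balance $732.40

$732.40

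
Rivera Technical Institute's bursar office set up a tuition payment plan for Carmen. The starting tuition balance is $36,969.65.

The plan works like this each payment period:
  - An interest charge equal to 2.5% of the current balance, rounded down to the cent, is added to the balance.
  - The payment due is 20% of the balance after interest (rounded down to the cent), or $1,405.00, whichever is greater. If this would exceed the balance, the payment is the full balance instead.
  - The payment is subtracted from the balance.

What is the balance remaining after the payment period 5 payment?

Payment period 1: $36,969.65 +$924.24 interest = $37,893.89; pay $7,578.77 → $30,315.12
Payment period 2: $30,315.12 +$757.87 interest = $31,072.99; pay $6,214.59 → $24,858.40
Payment period 3: $24,858.40 +$621.46 interest = $25,479.86; pay $5,095.97 → $20,383.89
Payment period 4: $20,383.89 +$509.59 interest = $20,893.48; pay $4,178.69 → $16,714.79
Payment period 5: $16,714.79 +$417.86 interest = $17,132.65; pay $3,426.53 → $13,706.12

$13,706.12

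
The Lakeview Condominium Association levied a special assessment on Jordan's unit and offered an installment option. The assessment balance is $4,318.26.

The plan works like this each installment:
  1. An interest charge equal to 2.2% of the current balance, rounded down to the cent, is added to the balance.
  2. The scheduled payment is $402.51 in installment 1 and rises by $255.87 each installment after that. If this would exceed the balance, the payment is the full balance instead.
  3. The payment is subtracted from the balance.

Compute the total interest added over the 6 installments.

# | Opening | Interest | Payment | End bal
1 | $4,318.26 | $95.00 | $402.51 | $4,010.75
2 | $4,010.75 | $88.23 | $658.38 | $3,440.60
3 | $3,440.60 | $75.69 | $914.25 | $2,602.04
4 | $2,602.04 | $57.24 | $1,170.12 | $1,489.16
5 | $1,489.16 | $32.76 | $1,425.99 | $95.93
6 | $95.93 | $2.11 | $98.04 | $0.00
Total interest: $95.00 + $88.23 + $75.69 + $57.24 + $32.76 + $2.11 = $351.03

$351.03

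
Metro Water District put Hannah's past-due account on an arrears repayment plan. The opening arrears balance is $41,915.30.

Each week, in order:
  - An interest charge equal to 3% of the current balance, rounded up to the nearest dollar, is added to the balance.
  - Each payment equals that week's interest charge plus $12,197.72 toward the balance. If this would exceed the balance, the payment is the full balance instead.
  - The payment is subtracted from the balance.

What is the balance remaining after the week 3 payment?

$5,322.14

Week 1: opening $41,915.30; interest $1,258.00 → $43,173.30; payment $13,455.72; balance $29,717.58
Week 2: opening $29,717.58; interest $892.00 → $30,609.58; payment $13,089.72; balance $17,519.86
Week 3: opening $17,519.86; interest $526.00 → $18,045.86; payment $12,723.72; balance $5,322.14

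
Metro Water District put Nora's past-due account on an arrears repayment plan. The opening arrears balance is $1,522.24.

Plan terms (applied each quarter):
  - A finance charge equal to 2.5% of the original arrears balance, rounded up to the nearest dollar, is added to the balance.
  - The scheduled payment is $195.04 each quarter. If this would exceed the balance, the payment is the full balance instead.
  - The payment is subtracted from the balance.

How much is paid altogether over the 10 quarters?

$1,912.24

Quarter 1: opening $1,522.24; interest $39.00 → $1,561.24; payment $195.04; balance $1,366.20
Quarter 2: opening $1,366.20; interest $39.00 → $1,405.20; payment $195.04; balance $1,210.16
Quarter 3: opening $1,210.16; interest $39.00 → $1,249.16; payment $195.04; balance $1,054.12
Quarter 4: opening $1,054.12; interest $39.00 → $1,093.12; payment $195.04; balance $898.08
Quarter 5: opening $898.08; interest $39.00 → $937.08; payment $195.04; balance $742.04
Quarter 6: opening $742.04; interest $39.00 → $781.04; payment $195.04; balance $586.00
Quarter 7: opening $586.00; interest $39.00 → $625.00; payment $195.04; balance $429.96
Quarter 8: opening $429.96; interest $39.00 → $468.96; payment $195.04; balance $273.92
Quarter 9: opening $273.92; interest $39.00 → $312.92; payment $195.04; balance $117.88
Quarter 10: opening $117.88; interest $39.00 → $156.88; payment $156.88; balance $0.00
Total paid: $1,912.24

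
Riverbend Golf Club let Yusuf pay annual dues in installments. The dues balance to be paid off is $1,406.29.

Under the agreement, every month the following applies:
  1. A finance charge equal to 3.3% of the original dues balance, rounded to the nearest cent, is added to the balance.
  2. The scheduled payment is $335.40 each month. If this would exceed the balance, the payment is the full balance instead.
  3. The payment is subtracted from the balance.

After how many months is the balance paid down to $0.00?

5

Month 1: $1,406.29 +$46.41 interest = $1,452.70; pay $335.40 → $1,117.30
Month 2: $1,117.30 +$46.41 interest = $1,163.71; pay $335.40 → $828.31
Month 3: $828.31 +$46.41 interest = $874.72; pay $335.40 → $539.32
Month 4: $539.32 +$46.41 interest = $585.73; pay $335.40 → $250.33
Month 5: $250.33 +$46.41 interest = $296.74; pay $296.74 → $0.00
Balance reaches $0.00 in month 5.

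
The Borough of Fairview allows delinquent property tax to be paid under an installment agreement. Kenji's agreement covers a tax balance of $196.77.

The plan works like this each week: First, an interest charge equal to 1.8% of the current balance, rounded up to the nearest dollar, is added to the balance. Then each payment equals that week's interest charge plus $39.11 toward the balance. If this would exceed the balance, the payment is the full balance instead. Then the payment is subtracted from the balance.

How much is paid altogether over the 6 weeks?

$210.77

Week 1: $196.77 +$4.00 interest = $200.77; pay $43.11 → $157.66
Week 2: $157.66 +$3.00 interest = $160.66; pay $42.11 → $118.55
Week 3: $118.55 +$3.00 interest = $121.55; pay $42.11 → $79.44
Week 4: $79.44 +$2.00 interest = $81.44; pay $41.11 → $40.33
Week 5: $40.33 +$1.00 interest = $41.33; pay $40.11 → $1.22
Week 6: $1.22 +$1.00 interest = $2.22; pay $2.22 → $0.00
Total paid: $210.77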